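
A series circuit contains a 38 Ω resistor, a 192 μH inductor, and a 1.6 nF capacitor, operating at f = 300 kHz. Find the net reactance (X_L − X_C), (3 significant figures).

ω = 2πf = 1.885e+06 rad/s
X_L = ωL = 362 Ω
X_C = 1/(ωC) = 332 Ω
X = 362 − 332 = 30.3 Ω

30.3 Ω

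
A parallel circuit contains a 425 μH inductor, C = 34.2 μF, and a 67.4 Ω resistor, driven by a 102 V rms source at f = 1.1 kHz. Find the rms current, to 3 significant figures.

10.7 A

ω = 2πf = 6912 rad/s
X_L = ωL = 2.94 Ω
X_C = 1/(ωC) = 4.23 Ω
Parallel: admittances add. Y = 1/R + 1/(jωL) + jωC
Y = (0.0148 − j0.104) S
|Y| = 0.105 S → |Z| = 1/|Y| = 9.51 Ω, ∠Z = −∠Y = 81.9°
I = V/|Z| = 102/9.51 = 10.7 A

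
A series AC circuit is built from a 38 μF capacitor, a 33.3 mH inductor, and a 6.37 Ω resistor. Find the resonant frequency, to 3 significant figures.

ω₀ = 1/√(LC) = 1/√(0.0333 × 3.8e-05) = 889.0 rad/s
f₀ = ω₀/(2π) = 141 Hz

141 Hz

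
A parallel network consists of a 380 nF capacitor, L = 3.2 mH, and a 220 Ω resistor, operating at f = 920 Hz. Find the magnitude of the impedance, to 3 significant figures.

ω = 2πf = 5781 rad/s
X_L = ωL = 18.5 Ω
X_C = 1/(ωC) = 455 Ω
Parallel: admittances add. Y = 1/R + 1/(jωL) + jωC
Y = (0.00455 − j0.0519) S
|Y| = 0.0521 S → |Z| = 1/|Y| = 19.2 Ω, ∠Z = −∠Y = 85.0°

19.2 Ω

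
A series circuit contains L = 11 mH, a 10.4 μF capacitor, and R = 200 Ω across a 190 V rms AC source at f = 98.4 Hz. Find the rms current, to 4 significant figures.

762.3 mA

ω = 2πf = 618.3 rad/s
X_L = ωL = 6.801 Ω
X_C = 1/(ωC) = 155.5 Ω
Net reactance X = X_L − X_C = -148.7 Ω
Z = 200.0 − j148.7 Ω
|Z| = √(200.0² + 148.7²) = 249.2 Ω
I = V/|Z| = 190/249.2 = 762.3 mA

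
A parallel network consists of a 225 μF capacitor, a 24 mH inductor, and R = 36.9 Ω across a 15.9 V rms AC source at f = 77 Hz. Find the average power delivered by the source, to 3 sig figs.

6.85 W

ω = 2πf = 483.8 rad/s
X_L = ωL = 11.6 Ω
X_C = 1/(ωC) = 9.19 Ω
Parallel: admittances add. Y = 1/R + 1/(jωL) + jωC
Y = (0.0271 + j0.0227) S
|Y| = 0.0354 S → |Z| = 1/|Y| = 28.3 Ω, ∠Z = −∠Y = -40.0°
I = V/|Z| = 562 mA
P = VI cos φ = 15.9 × 0.562 × cos(-40.0°) = 6.85 W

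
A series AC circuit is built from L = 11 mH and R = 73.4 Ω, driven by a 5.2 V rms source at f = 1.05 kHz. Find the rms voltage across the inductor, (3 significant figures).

3.66 V

ω = 2πf = 6597 rad/s
X_L = ωL = 72.6 Ω
Z = 73.4 + j72.6 Ω
|Z| = √(73.4² + 72.6²) = 103 Ω
I = V/|Z| = 50.4 mA
V_L = I·|Z_L| = 0.0504 × 72.6 = 3.66 V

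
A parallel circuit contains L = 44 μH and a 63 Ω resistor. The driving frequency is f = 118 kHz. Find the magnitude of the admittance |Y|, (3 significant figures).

34.5 mS

ω = 2πf = 741400 rad/s
X_L = ωL = 32.6 Ω
Parallel: admittances add. Y = 1/R + 1/(jωL)
Y = (0.0159 − j0.0307) S
|Y| = 0.0345 S → |Z| = 1/|Y| = 29.0 Ω, ∠Z = −∠Y = 62.6°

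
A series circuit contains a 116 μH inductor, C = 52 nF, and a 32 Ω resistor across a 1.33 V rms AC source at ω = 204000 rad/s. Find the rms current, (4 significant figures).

17.16 mA

X_L = ωL = 23.66 Ω
X_C = 1/(ωC) = 94.27 Ω
Net reactance X = X_L − X_C = -70.60 Ω
Z = 32.00 − j70.60 Ω
|Z| = √(32.00² + 70.60²) = 77.52 Ω
I = V/|Z| = 1.33/77.52 = 17.16 mA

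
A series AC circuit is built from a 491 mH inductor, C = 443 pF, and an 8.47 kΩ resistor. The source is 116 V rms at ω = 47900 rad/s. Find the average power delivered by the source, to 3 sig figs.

181 mW

X_L = ωL = 23500 Ω
X_C = 1/(ωC) = 47100 Ω
Net reactance X = X_L − X_C = -23600 Ω
Z = 8470 − j23600 Ω
|Z| = √(8470² + 23600²) = 25100 Ω
∠Z = arctan(-23600/8470) = -70.3°
I = V/|Z| = 4.63 mA
P = VI cos φ = 116 × 0.00463 × cos(-70.3°) = 181 mW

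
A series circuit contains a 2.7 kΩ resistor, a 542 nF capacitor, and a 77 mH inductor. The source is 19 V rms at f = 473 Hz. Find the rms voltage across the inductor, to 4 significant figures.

ω = 2πf = 2972 rad/s
X_L = ωL = 228.8 Ω
X_C = 1/(ωC) = 620.8 Ω
Net reactance X = X_L − X_C = -392.0 Ω
Z = 2700 − j392.0 Ω
|Z| = √(2700² + 392.0²) = 2728 Ω
I = V/|Z| = 6.964 mA
V_L = I·|Z_L| = 0.006964 × 228.8 = 1.594 V

1.594 V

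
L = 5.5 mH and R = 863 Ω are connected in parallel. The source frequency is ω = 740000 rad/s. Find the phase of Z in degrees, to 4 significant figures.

11.97°

X_L = ωL = 4070 Ω
Parallel: admittances add. Y = 1/R + 1/(jωL)
Y = (0.001159 − j0.0002457) S
|Y| = 0.001185 S → |Z| = 1/|Y| = 844.2 Ω, ∠Z = −∠Y = 11.97°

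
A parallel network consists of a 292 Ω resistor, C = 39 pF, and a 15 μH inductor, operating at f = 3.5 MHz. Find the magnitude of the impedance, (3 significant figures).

ω = 2πf = 2.199e+07 rad/s
X_L = ωL = 330 Ω
X_C = 1/(ωC) = 1170 Ω
Parallel: admittances add. Y = 1/R + 1/(jωL) + jωC
Y = (0.00342 − j0.00217) S
|Y| = 0.00406 S → |Z| = 1/|Y| = 247 Ω, ∠Z = −∠Y = 32.4°

247 Ω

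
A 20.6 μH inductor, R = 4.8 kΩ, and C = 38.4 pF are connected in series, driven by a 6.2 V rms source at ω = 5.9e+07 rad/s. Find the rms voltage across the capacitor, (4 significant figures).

X_L = ωL = 1215 Ω
X_C = 1/(ωC) = 441.4 Ω
Net reactance X = X_L − X_C = 774.0 Ω
Z = 4800 + j774.0 Ω
|Z| = √(4800² + 774.0²) = 4862 Ω
I = V/|Z| = 1.275 mA
V_C = I·|Z_C| = 0.001275 × 441.4 = 0.5629 V

0.5629 V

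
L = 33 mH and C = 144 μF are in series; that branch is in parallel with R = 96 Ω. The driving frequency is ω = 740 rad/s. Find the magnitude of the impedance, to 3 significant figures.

X_L = ωL = 24.4 Ω
X_C = 1/(ωC) = 9.38 Ω
Branch 1: Z₁ = R = 96.0 Ω
Branch 2 (series LC): Z₂ = j(X_L − X_C) = j15.0 Ω
Parallel: Z = Z₁Z₂/(Z₁+Z₂), |Z| = 14.9 Ω, ∠Z = 81.1°

14.9 Ω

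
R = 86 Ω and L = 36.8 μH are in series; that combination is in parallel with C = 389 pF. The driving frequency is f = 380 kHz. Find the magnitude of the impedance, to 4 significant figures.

133.4 Ω

ω = 2πf = 2.388e+06 rad/s
X_L = ωL = 87.86 Ω
X_C = 1/(ωC) = 1077 Ω
Branch 1 (R+jX_L): Z₁ = 86.00 + j87.86 Ω, |Z₁| = 122.9 Ω
Branch 2 (−jX_C): Z₂ = −j1077 Ω
Parallel: Z = Z₁Z₂/(Z₁+Z₂), |Z| = 133.4 Ω, ∠Z = 40.64°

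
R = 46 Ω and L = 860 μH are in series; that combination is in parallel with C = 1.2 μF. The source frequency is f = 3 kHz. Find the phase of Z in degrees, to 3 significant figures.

-39.3°

ω = 2πf = 18850 rad/s
X_L = ωL = 16.2 Ω
X_C = 1/(ωC) = 44.2 Ω
Branch 1 (R+jX_L): Z₁ = 46.0 + j16.2 Ω, |Z₁| = 48.8 Ω
Branch 2 (−jX_C): Z₂ = −j44.2 Ω
Parallel: Z = Z₁Z₂/(Z₁+Z₂), |Z| = 40.0 Ω, ∠Z = -39.3°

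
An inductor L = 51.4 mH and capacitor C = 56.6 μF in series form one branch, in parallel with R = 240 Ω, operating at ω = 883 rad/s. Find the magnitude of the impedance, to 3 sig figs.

X_L = ωL = 45.4 Ω
X_C = 1/(ωC) = 20.0 Ω
Branch 1: Z₁ = R = 240 Ω
Branch 2 (series LC): Z₂ = j(X_L − X_C) = j25.4 Ω
Parallel: Z = Z₁Z₂/(Z₁+Z₂), |Z| = 25.2 Ω, ∠Z = 84.0°

25.2 Ω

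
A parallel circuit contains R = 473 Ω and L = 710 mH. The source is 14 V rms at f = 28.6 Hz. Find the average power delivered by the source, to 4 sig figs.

414.4 mW

ω = 2πf = 179.7 rad/s
X_L = ωL = 127.6 Ω
Parallel: admittances add. Y = 1/R + 1/(jωL)
Y = (0.002114 − j0.007838) S
|Y| = 0.008118 S → |Z| = 1/|Y| = 123.2 Ω, ∠Z = −∠Y = 74.90°
I = V/|Z| = 113.7 mA
P = VI cos φ = 14 × 0.1137 × cos(74.90°) = 414.4 mW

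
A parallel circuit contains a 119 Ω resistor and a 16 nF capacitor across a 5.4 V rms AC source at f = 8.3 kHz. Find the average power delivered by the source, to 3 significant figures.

ω = 2πf = 52150 rad/s
X_C = 1/(ωC) = 1200 Ω
Parallel: admittances add. Y = 1/R + jωC
Y = (0.00840 + j0.000834) S
|Y| = 0.00844 S → |Z| = 1/|Y| = 118 Ω, ∠Z = −∠Y = -5.67°
I = V/|Z| = 45.6 mA
P = VI cos φ = 5.4 × 0.0456 × cos(-5.67°) = 245 mW

245 mW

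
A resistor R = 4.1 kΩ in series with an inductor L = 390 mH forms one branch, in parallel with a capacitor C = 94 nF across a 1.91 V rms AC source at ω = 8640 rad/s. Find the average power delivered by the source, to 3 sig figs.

531 μW

X_L = ωL = 3370 Ω
X_C = 1/(ωC) = 1230 Ω
Branch 1 (R+jX_L): Z₁ = 4100 + j3370 Ω, |Z₁| = 5310 Ω
Branch 2 (−jX_C): Z₂ = −j1230 Ω
Parallel: Z = Z₁Z₂/(Z₁+Z₂), |Z| = 1410 Ω, ∠Z = -78.1°
I = V/|Z| = 1.35 mA
P = VI cos φ = 1.91 × 0.00135 × cos(-78.1°) = 531 μW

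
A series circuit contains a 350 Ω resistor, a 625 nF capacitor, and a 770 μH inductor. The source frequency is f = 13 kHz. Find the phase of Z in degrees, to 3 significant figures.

ω = 2πf = 81680 rad/s
X_L = ωL = 62.9 Ω
X_C = 1/(ωC) = 19.6 Ω
Net reactance X = X_L − X_C = 43.3 Ω
Z = 350 + j43.3 Ω
|Z| = √(350² + 43.3²) = 353 Ω
∠Z = arctan(43.3/350) = 7.05°

7.05°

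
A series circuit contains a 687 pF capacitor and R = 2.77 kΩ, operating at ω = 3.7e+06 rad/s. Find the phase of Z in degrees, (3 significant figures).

X_C = 1/(ωC) = 393 Ω
Z = 2770 − j393 Ω
|Z| = √(2770² + 393²) = 2800 Ω
∠Z = arctan(-393/2770) = -8.08°

-8.08°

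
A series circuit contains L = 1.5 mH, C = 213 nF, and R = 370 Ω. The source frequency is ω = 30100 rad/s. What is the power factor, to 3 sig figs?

0.958

X_L = ωL = 45.1 Ω
X_C = 1/(ωC) = 156 Ω
Net reactance X = X_L − X_C = -111 Ω
Z = 370 − j111 Ω
|Z| = √(370² + 111²) = 386 Ω
∠Z = arctan(-111/370) = -16.7°
cos φ = cos(-16.7°) = 0.958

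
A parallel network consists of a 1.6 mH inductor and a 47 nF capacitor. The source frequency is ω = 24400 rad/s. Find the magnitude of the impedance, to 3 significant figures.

40.9 Ω

X_L = ωL = 39.0 Ω
X_C = 1/(ωC) = 872 Ω
Parallel: admittances add. Y = 1/(jωL) + jωC
Y = (0 − j0.0245) S
|Y| = 0.0245 S → |Z| = 1/|Y| = 40.9 Ω, ∠Z = −∠Y = 90.0°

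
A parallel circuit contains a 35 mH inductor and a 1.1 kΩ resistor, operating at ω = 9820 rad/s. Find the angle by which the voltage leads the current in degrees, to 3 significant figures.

72.6°

X_L = ωL = 344 Ω
Parallel: admittances add. Y = 1/R + 1/(jωL)
Y = (0.000909 − j0.00291) S
|Y| = 0.00305 S → |Z| = 1/|Y| = 328 Ω, ∠Z = −∠Y = 72.6°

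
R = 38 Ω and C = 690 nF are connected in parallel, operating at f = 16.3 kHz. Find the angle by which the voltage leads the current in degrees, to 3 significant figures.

-69.6°

ω = 2πf = 102400 rad/s
X_C = 1/(ωC) = 14.2 Ω
Parallel: admittances add. Y = 1/R + jωC
Y = (0.0263 + j0.0707) S
|Y| = 0.0754 S → |Z| = 1/|Y| = 13.3 Ω, ∠Z = −∠Y = -69.6°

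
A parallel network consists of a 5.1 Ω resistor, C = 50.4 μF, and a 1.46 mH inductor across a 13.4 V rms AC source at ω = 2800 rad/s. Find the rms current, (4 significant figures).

2.971 A

X_L = ωL = 4.088 Ω
X_C = 1/(ωC) = 7.086 Ω
Parallel: admittances add. Y = 1/R + 1/(jωL) + jωC
Y = (0.1961 − j0.1035) S
|Y| = 0.2217 S → |Z| = 1/|Y| = 4.510 Ω, ∠Z = −∠Y = 27.83°
I = V/|Z| = 13.4/4.510 = 2.971 A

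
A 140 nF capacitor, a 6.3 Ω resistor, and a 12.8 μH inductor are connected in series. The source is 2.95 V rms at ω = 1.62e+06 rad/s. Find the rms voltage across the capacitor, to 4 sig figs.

0.7433 V

X_L = ωL = 20.74 Ω
X_C = 1/(ωC) = 4.409 Ω
Net reactance X = X_L − X_C = 16.33 Ω
Z = 6.300 + j16.33 Ω
|Z| = √(6.300² + 16.33²) = 17.50 Ω
I = V/|Z| = 168.6 mA
V_C = I·|Z_C| = 0.1686 × 4.409 = 0.7433 V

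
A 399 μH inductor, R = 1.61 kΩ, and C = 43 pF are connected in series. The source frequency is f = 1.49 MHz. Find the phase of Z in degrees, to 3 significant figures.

ω = 2πf = 9.362e+06 rad/s
X_L = ωL = 3740 Ω
X_C = 1/(ωC) = 2480 Ω
Net reactance X = X_L − X_C = 1250 Ω
Z = 1610 + j1250 Ω
|Z| = √(1610² + 1250²) = 2040 Ω
∠Z = arctan(1250/1610) = 37.9°

37.9°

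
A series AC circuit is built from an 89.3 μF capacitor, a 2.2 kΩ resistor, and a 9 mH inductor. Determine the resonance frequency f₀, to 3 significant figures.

ω₀ = 1/√(LC) = 1/√(0.009 × 8.93e-05) = 1115 rad/s
f₀ = ω₀/(2π) = 178 Hz

178 Hz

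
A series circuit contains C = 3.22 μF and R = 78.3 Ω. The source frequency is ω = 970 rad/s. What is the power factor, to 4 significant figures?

0.2376

X_C = 1/(ωC) = 320.2 Ω
Z = 78.30 − j320.2 Ω
|Z| = √(78.30² + 320.2²) = 329.6 Ω
∠Z = arctan(-320.2/78.30) = -76.26°
cos φ = cos(-76.26°) = 0.2376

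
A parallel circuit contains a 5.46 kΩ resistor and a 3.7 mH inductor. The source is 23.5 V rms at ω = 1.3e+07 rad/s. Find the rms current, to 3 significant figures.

4.33 mA

X_L = ωL = 48100 Ω
Parallel: admittances add. Y = 1/R + 1/(jωL)
Y = (0.000183 − j2.08e-05) S
|Y| = 0.000184 S → |Z| = 1/|Y| = 5430 Ω, ∠Z = −∠Y = 6.48°
I = V/|Z| = 23.5/5430 = 4.33 mA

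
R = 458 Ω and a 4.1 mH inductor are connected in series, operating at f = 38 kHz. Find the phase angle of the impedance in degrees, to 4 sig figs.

64.93°

ω = 2πf = 238800 rad/s
X_L = ωL = 978.9 Ω
Z = 458.0 + j978.9 Ω
|Z| = √(458.0² + 978.9²) = 1081 Ω
∠Z = arctan(978.9/458.0) = 64.93°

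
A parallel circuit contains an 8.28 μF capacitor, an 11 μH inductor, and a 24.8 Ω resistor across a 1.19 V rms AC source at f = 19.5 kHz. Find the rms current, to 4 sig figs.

ω = 2πf = 122500 rad/s
X_L = ωL = 1.348 Ω
X_C = 1/(ωC) = 0.9857 Ω
Parallel: admittances add. Y = 1/R + 1/(jωL) + jωC
Y = (0.04032 + j0.2725) S
|Y| = 0.2755 S → |Z| = 1/|Y| = 3.630 Ω, ∠Z = −∠Y = -81.58°
I = V/|Z| = 1.19/3.630 = 327.8 mA

327.8 mA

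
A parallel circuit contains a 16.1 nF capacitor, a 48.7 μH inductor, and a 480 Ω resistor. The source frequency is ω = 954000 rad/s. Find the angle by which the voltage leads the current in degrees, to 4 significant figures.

71.33°

X_L = ωL = 46.46 Ω
X_C = 1/(ωC) = 65.11 Ω
Parallel: admittances add. Y = 1/R + 1/(jωL) + jωC
Y = (0.002083 − j0.006165) S
|Y| = 0.006507 S → |Z| = 1/|Y| = 153.7 Ω, ∠Z = −∠Y = 71.33°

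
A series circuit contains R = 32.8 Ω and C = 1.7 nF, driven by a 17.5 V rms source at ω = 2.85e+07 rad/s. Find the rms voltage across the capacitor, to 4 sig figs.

9.320 V

X_C = 1/(ωC) = 20.64 Ω
Z = 32.80 − j20.64 Ω
|Z| = √(32.80² + 20.64²) = 38.75 Ω
I = V/|Z| = 451.6 mA
V_C = I·|Z_C| = 0.4516 × 20.64 = 9.320 V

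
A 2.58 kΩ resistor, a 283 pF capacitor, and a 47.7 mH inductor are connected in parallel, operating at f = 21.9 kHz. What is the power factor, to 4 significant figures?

0.9598

ω = 2πf = 137600 rad/s
X_L = ωL = 6564 Ω
X_C = 1/(ωC) = 25680 Ω
Parallel: admittances add. Y = 1/R + 1/(jωL) + jωC
Y = (0.0003876 − j0.0001134) S
|Y| = 0.0004038 S → |Z| = 1/|Y| = 2476 Ω, ∠Z = −∠Y = 16.31°
cos φ = cos(16.31°) = 0.9598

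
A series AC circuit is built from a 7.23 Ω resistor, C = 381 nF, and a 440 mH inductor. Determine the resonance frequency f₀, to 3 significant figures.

ω₀ = 1/√(LC) = 1/√(0.44 × 3.81e-07) = 2442 rad/s
f₀ = ω₀/(2π) = 389 Hz

389 Hz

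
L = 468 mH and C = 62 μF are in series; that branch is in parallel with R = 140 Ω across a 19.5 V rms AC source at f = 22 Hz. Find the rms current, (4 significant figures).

ω = 2πf = 138.2 rad/s
X_L = ωL = 64.69 Ω
X_C = 1/(ωC) = 116.7 Ω
Branch 1: Z₁ = R = 140.0 Ω
Branch 2 (series LC): Z₂ = j(X_L − X_C) = −j51.99 Ω
Parallel: Z = Z₁Z₂/(Z₁+Z₂), |Z| = 48.74 Ω, ∠Z = -69.63°
I = V/|Z| = 19.5/48.74 = 400.1 mA

400.1 mA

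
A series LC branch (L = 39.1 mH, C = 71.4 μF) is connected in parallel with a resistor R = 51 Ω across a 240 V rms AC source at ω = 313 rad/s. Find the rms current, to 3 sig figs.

X_L = ωL = 12.2 Ω
X_C = 1/(ωC) = 44.7 Ω
Branch 1: Z₁ = R = 51.0 Ω
Branch 2 (series LC): Z₂ = j(X_L − X_C) = −j32.5 Ω
Parallel: Z = Z₁Z₂/(Z₁+Z₂), |Z| = 27.4 Ω, ∠Z = -57.5°
I = V/|Z| = 240/27.4 = 8.76 A

8.76 A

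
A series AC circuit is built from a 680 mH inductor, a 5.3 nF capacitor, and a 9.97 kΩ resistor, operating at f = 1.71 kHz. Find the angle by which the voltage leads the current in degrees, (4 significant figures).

-45.81°

ω = 2πf = 10740 rad/s
X_L = ωL = 7306 Ω
X_C = 1/(ωC) = 17560 Ω
Net reactance X = X_L − X_C = -10250 Ω
Z = 9970 − j10250 Ω
|Z| = √(9970² + 10250²) = 14300 Ω
∠Z = arctan(-10250/9970) = -45.81°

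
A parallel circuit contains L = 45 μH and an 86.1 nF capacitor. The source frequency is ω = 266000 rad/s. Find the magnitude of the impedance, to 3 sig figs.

X_L = ωL = 12.0 Ω
X_C = 1/(ωC) = 43.7 Ω
Parallel: admittances add. Y = 1/(jωL) + jωC
Y = (0 − j0.0606) S
|Y| = 0.0606 S → |Z| = 1/|Y| = 16.5 Ω, ∠Z = −∠Y = 90.0°

16.5 Ω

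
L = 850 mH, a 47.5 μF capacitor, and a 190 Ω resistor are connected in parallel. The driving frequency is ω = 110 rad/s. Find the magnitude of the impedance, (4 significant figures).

131.7 Ω

X_L = ωL = 93.50 Ω
X_C = 1/(ωC) = 191.4 Ω
Parallel: admittances add. Y = 1/R + 1/(jωL) + jωC
Y = (0.005263 − j0.005470) S
|Y| = 0.007591 S → |Z| = 1/|Y| = 131.7 Ω, ∠Z = −∠Y = 46.11°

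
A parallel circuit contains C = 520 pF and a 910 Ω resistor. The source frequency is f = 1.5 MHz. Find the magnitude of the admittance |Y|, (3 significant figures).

5.02 mS

ω = 2πf = 9.425e+06 rad/s
X_C = 1/(ωC) = 204 Ω
Parallel: admittances add. Y = 1/R + jωC
Y = (0.00110 + j0.00490) S
|Y| = 0.00502 S → |Z| = 1/|Y| = 199 Ω, ∠Z = −∠Y = -77.4°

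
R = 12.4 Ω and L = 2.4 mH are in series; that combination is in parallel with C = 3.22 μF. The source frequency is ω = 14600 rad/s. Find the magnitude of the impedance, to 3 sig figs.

X_L = ωL = 35.0 Ω
X_C = 1/(ωC) = 21.3 Ω
Branch 1 (R+jX_L): Z₁ = 12.4 + j35.0 Ω, |Z₁| = 37.2 Ω
Branch 2 (−jX_C): Z₂ = −j21.3 Ω
Parallel: Z = Z₁Z₂/(Z₁+Z₂), |Z| = 42.7 Ω, ∠Z = -67.5°

42.7 Ω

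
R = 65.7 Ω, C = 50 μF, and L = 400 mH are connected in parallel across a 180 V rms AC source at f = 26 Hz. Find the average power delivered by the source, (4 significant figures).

493.2 W

ω = 2πf = 163.4 rad/s
X_L = ωL = 65.35 Ω
X_C = 1/(ωC) = 122.4 Ω
Parallel: admittances add. Y = 1/R + 1/(jωL) + jωC
Y = (0.01522 − j0.007135) S
|Y| = 0.01681 S → |Z| = 1/|Y| = 59.49 Ω, ∠Z = −∠Y = 25.12°
I = V/|Z| = 3.026 A
P = VI cos φ = 180 × 3.026 × cos(25.12°) = 493.2 W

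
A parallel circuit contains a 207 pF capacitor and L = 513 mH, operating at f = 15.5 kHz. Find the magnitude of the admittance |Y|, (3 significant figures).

ω = 2πf = 97390 rad/s
X_L = ωL = 50000 Ω
X_C = 1/(ωC) = 49600 Ω
Parallel: admittances add. Y = 1/(jωL) + jωC
Y = (0 + j1.44e-07) S
|Y| = 1.44e-07 S → |Z| = 1/|Y| = 6.95e+06 Ω, ∠Z = −∠Y = -90.0°

144 nS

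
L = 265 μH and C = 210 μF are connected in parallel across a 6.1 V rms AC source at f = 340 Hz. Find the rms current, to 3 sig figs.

8.04 A

ω = 2πf = 2136 rad/s
X_L = ωL = 0.566 Ω
X_C = 1/(ωC) = 2.23 Ω
Parallel: admittances add. Y = 1/(jωL) + jωC
Y = (0 − j1.32) S
|Y| = 1.32 S → |Z| = 1/|Y| = 0.759 Ω, ∠Z = −∠Y = 90.0°
I = V/|Z| = 6.1/0.759 = 8.04 A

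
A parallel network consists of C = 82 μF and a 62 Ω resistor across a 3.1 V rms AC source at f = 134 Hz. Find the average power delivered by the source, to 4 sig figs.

ω = 2πf = 841.9 rad/s
X_C = 1/(ωC) = 14.48 Ω
Parallel: admittances add. Y = 1/R + jωC
Y = (0.01613 + j0.06904) S
|Y| = 0.07090 S → |Z| = 1/|Y| = 14.10 Ω, ∠Z = −∠Y = -76.85°
I = V/|Z| = 219.8 mA
P = VI cos φ = 3.1 × 0.2198 × cos(-76.85°) = 155.0 mW

155.0 mW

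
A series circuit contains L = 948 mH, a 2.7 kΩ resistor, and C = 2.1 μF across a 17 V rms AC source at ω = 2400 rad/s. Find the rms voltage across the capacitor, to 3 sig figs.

X_L = ωL = 2280 Ω
X_C = 1/(ωC) = 198 Ω
Net reactance X = X_L − X_C = 2080 Ω
Z = 2700 + j2080 Ω
|Z| = √(2700² + 2080²) = 3410 Ω
I = V/|Z| = 4.99 mA
V_C = I·|Z_C| = 0.00499 × 198 = 0.990 V

0.990 V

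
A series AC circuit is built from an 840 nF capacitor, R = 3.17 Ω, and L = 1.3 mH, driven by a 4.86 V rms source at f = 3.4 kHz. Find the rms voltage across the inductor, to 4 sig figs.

4.797 V

ω = 2πf = 21360 rad/s
X_L = ωL = 27.77 Ω
X_C = 1/(ωC) = 55.73 Ω
Net reactance X = X_L − X_C = -27.95 Ω
Z = 3.170 − j27.95 Ω
|Z| = √(3.170² + 27.95²) = 28.13 Ω
I = V/|Z| = 172.7 mA
V_L = I·|Z_L| = 0.1727 × 27.77 = 4.797 V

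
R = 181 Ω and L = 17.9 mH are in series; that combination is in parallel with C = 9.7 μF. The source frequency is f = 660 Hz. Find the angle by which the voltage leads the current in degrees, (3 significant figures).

ω = 2πf = 4147 rad/s
X_L = ωL = 74.2 Ω
X_C = 1/(ωC) = 24.9 Ω
Branch 1 (R+jX_L): Z₁ = 181 + j74.2 Ω, |Z₁| = 196 Ω
Branch 2 (−jX_C): Z₂ = −j24.9 Ω
Parallel: Z = Z₁Z₂/(Z₁+Z₂), |Z| = 25.9 Ω, ∠Z = -83.0°

-83.0°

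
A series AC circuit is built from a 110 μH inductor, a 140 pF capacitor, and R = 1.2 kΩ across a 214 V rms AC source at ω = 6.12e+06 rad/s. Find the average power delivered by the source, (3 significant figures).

32.6 W

X_L = ωL = 673 Ω
X_C = 1/(ωC) = 1170 Ω
Net reactance X = X_L − X_C = -494 Ω
Z = 1200 − j494 Ω
|Z| = √(1200² + 494²) = 1300 Ω
∠Z = arctan(-494/1200) = -22.4°
I = V/|Z| = 165 mA
P = VI cos φ = 214 × 0.165 × cos(-22.4°) = 32.6 W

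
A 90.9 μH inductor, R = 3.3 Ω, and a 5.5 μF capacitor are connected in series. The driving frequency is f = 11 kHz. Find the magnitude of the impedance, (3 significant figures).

ω = 2πf = 69120 rad/s
X_L = ωL = 6.28 Ω
X_C = 1/(ωC) = 2.63 Ω
Net reactance X = X_L − X_C = 3.65 Ω
Z = 3.30 + j3.65 Ω
|Z| = √(3.30² + 3.65²) = 4.92 Ω

4.92 Ω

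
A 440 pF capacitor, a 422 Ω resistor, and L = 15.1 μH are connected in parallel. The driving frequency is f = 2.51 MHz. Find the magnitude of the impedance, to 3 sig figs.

ω = 2πf = 1.577e+07 rad/s
X_L = ωL = 238 Ω
X_C = 1/(ωC) = 144 Ω
Parallel: admittances add. Y = 1/R + 1/(jωL) + jωC
Y = (0.00237 + j0.00274) S
|Y| = 0.00362 S → |Z| = 1/|Y| = 276 Ω, ∠Z = −∠Y = -49.1°

276 Ω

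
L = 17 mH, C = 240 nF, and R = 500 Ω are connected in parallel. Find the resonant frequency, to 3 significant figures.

ω₀ = 1/√(LC) = 1/√(0.017 × 2.4e-07) = 15660 rad/s
f₀ = ω₀/(2π) = 2.49 kHz

2.49 kHz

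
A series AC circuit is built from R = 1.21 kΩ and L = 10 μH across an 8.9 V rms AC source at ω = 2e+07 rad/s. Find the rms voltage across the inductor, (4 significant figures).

X_L = ωL = 200.0 Ω
Z = 1210 + j200.0 Ω
|Z| = √(1210² + 200.0²) = 1226 Ω
I = V/|Z| = 7.257 mA
V_L = I·|Z_L| = 0.007257 × 200.0 = 1.451 V

1.451 V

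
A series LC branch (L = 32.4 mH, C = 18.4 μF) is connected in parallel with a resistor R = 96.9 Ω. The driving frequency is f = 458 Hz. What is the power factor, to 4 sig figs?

0.6087

ω = 2πf = 2878 rad/s
X_L = ωL = 93.24 Ω
X_C = 1/(ωC) = 18.89 Ω
Branch 1: Z₁ = R = 96.90 Ω
Branch 2 (series LC): Z₂ = j(X_L − X_C) = j74.35 Ω
Parallel: Z = Z₁Z₂/(Z₁+Z₂), |Z| = 58.99 Ω, ∠Z = 52.50°
cos φ = cos(52.50°) = 0.6087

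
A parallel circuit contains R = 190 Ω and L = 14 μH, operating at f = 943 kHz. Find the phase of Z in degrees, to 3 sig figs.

66.4°

ω = 2πf = 5.925e+06 rad/s
X_L = ωL = 83.0 Ω
Parallel: admittances add. Y = 1/R + 1/(jωL)
Y = (0.00526 − j0.0121) S
|Y| = 0.0132 S → |Z| = 1/|Y| = 76.0 Ω, ∠Z = −∠Y = 66.4°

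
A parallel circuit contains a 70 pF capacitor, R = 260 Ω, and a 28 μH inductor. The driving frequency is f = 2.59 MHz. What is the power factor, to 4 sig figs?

0.9643

ω = 2πf = 1.627e+07 rad/s
X_L = ωL = 455.7 Ω
X_C = 1/(ωC) = 877.9 Ω
Parallel: admittances add. Y = 1/R + 1/(jωL) + jωC
Y = (0.003846 − j0.001055) S
|Y| = 0.003988 S → |Z| = 1/|Y| = 250.7 Ω, ∠Z = −∠Y = 15.35°
cos φ = cos(15.35°) = 0.9643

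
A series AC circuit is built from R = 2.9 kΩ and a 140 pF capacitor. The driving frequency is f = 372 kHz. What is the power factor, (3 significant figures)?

ω = 2πf = 2.337e+06 rad/s
X_C = 1/(ωC) = 3060 Ω
Z = 2900 − j3060 Ω
|Z| = √(2900² + 3060²) = 4210 Ω
∠Z = arctan(-3060/2900) = -46.5°
cos φ = cos(-46.5°) = 0.688

0.688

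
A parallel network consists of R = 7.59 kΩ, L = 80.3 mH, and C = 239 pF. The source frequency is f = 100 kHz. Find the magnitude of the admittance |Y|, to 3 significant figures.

185 μS

ω = 2πf = 628300 rad/s
X_L = ωL = 50500 Ω
X_C = 1/(ωC) = 6660 Ω
Parallel: admittances add. Y = 1/R + 1/(jωL) + jωC
Y = (0.000132 + j0.000130) S
|Y| = 0.000185 S → |Z| = 1/|Y| = 5400 Ω, ∠Z = −∠Y = -44.7°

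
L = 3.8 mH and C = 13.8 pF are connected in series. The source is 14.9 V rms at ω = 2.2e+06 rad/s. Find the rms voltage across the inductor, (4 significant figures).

5.068 V

X_L = ωL = 8360 Ω
X_C = 1/(ωC) = 32940 Ω
Net reactance X = X_L − X_C = -24580 Ω
Z = − j24580 Ω
|Z| = √(0² + 24580²) = 24580 Ω
I = V/|Z| = 606.2 μA
V_L = I·|Z_L| = 0.0006062 × 8360 = 5.068 V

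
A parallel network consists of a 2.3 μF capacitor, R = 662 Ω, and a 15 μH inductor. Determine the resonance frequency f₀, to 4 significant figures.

ω₀ = 1/√(LC) = 1/√(1.5e-05 × 2.3e-06) = 170300 rad/s
f₀ = ω₀/(2π) = 27.10 kHz

27.10 kHz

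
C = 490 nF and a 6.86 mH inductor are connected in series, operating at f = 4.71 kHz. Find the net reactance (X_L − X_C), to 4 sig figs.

134.1 Ω

ω = 2πf = 29590 rad/s
X_L = ωL = 203.0 Ω
X_C = 1/(ωC) = 68.96 Ω
X = 203.0 − 68.96 = 134.1 Ω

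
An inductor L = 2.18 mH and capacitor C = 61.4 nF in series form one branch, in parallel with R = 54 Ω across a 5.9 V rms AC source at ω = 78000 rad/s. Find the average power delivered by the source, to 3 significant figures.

645 mW

X_L = ωL = 170 Ω
X_C = 1/(ωC) = 209 Ω
Branch 1: Z₁ = R = 54.0 Ω
Branch 2 (series LC): Z₂ = j(X_L − X_C) = −j38.8 Ω
Parallel: Z = Z₁Z₂/(Z₁+Z₂), |Z| = 31.5 Ω, ∠Z = -54.3°
I = V/|Z| = 187 mA
P = VI cos φ = 5.9 × 0.187 × cos(-54.3°) = 645 mW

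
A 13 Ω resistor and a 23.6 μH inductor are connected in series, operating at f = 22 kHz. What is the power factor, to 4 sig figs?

ω = 2πf = 138200 rad/s
X_L = ωL = 3.262 Ω
Z = 13.00 + j3.262 Ω
|Z| = √(13.00² + 3.262²) = 13.40 Ω
∠Z = arctan(3.262/13.00) = 14.09°
cos φ = cos(14.09°) = 0.9699

0.9699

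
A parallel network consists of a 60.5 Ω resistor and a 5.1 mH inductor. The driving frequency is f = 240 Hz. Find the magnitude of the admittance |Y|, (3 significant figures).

ω = 2πf = 1508 rad/s
X_L = ωL = 7.69 Ω
Parallel: admittances add. Y = 1/R + 1/(jωL)
Y = (0.0165 − j0.130) S
|Y| = 0.131 S → |Z| = 1/|Y| = 7.63 Ω, ∠Z = −∠Y = 82.8°

131 mS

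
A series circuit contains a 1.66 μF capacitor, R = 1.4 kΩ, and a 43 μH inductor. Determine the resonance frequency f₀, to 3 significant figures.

ω₀ = 1/√(LC) = 1/√(4.3e-05 × 1.66e-06) = 118400 rad/s
f₀ = ω₀/(2π) = 18.8 kHz

18.8 kHz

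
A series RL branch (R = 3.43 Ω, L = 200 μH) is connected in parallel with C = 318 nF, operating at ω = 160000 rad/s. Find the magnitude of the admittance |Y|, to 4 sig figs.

20.26 mS

X_L = ωL = 32.00 Ω
X_C = 1/(ωC) = 19.65 Ω
Branch 1 (R+jX_L): Z₁ = 3.430 + j32.00 Ω, |Z₁| = 32.18 Ω
Branch 2 (−jX_C): Z₂ = −j19.65 Ω
Parallel: Z = Z₁Z₂/(Z₁+Z₂), |Z| = 49.36 Ω, ∠Z = -80.59°
|Y| = 1/|Z| = 20.26 mS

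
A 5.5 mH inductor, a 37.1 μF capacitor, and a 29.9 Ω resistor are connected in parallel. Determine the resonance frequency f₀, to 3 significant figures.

352 Hz

ω₀ = 1/√(LC) = 1/√(0.0055 × 3.71e-05) = 2214 rad/s
f₀ = ω₀/(2π) = 352 Hz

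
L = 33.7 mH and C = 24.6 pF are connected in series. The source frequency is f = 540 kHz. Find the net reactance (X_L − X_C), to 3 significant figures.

ω = 2πf = 3.393e+06 rad/s
X_L = ωL = 114000 Ω
X_C = 1/(ωC) = 12000 Ω
X = 114000 − 12000 = 102000 Ω

102000 Ω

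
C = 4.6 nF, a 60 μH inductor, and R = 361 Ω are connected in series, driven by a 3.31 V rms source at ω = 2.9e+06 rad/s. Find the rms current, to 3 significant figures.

X_L = ωL = 174 Ω
X_C = 1/(ωC) = 75.0 Ω
Net reactance X = X_L − X_C = 99.0 Ω
Z = 361 + j99.0 Ω
|Z| = √(361² + 99.0²) = 374 Ω
I = V/|Z| = 3.31/374 = 8.84 mA

8.84 mA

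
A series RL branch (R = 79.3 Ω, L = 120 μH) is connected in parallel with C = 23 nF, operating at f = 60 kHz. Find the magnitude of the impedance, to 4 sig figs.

ω = 2πf = 377000 rad/s
X_L = ωL = 45.24 Ω
X_C = 1/(ωC) = 115.3 Ω
Branch 1 (R+jX_L): Z₁ = 79.30 + j45.24 Ω, |Z₁| = 91.30 Ω
Branch 2 (−jX_C): Z₂ = −j115.3 Ω
Parallel: Z = Z₁Z₂/(Z₁+Z₂), |Z| = 99.49 Ω, ∠Z = -18.82°

99.49 Ω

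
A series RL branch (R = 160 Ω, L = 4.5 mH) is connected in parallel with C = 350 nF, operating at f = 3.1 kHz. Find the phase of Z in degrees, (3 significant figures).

ω = 2πf = 19480 rad/s
X_L = ωL = 87.7 Ω
X_C = 1/(ωC) = 147 Ω
Branch 1 (R+jX_L): Z₁ = 160 + j87.7 Ω, |Z₁| = 182 Ω
Branch 2 (−jX_C): Z₂ = −j147 Ω
Parallel: Z = Z₁Z₂/(Z₁+Z₂), |Z| = 157 Ω, ∠Z = -41.0°

-41.0°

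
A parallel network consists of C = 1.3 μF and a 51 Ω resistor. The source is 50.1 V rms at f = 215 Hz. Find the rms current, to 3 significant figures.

ω = 2πf = 1351 rad/s
X_C = 1/(ωC) = 569 Ω
Parallel: admittances add. Y = 1/R + jωC
Y = (0.0196 + j0.00176) S
|Y| = 0.0197 S → |Z| = 1/|Y| = 50.8 Ω, ∠Z = −∠Y = -5.12°
I = V/|Z| = 50.1/50.8 = 986 mA

986 mA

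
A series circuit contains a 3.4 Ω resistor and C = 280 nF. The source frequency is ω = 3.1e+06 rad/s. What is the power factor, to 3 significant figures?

X_C = 1/(ωC) = 1.15 Ω
Z = 3.40 − j1.15 Ω
|Z| = √(3.40² + 1.15²) = 3.59 Ω
∠Z = arctan(-1.15/3.40) = -18.7°
cos φ = cos(-18.7°) = 0.947

0.947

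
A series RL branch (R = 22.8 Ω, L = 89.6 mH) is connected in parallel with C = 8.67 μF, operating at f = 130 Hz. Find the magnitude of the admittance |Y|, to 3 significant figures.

6.63 mS

ω = 2πf = 816.8 rad/s
X_L = ωL = 73.2 Ω
X_C = 1/(ωC) = 141 Ω
Branch 1 (R+jX_L): Z₁ = 22.8 + j73.2 Ω, |Z₁| = 76.7 Ω
Branch 2 (−jX_C): Z₂ = −j141 Ω
Parallel: Z = Z₁Z₂/(Z₁+Z₂), |Z| = 151 Ω, ∠Z = 54.2°
|Y| = 1/|Z| = 6.63 mS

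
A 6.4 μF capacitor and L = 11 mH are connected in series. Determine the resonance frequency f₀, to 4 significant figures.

ω₀ = 1/√(LC) = 1/√(0.011 × 6.4e-06) = 3769 rad/s
f₀ = ω₀/(2π) = 599.8 Hz

599.8 Hz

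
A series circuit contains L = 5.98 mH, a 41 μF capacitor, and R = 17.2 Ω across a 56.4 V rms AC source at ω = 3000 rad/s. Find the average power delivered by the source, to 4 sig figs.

139.5 W

X_L = ωL = 17.94 Ω
X_C = 1/(ωC) = 8.130 Ω
Net reactance X = X_L − X_C = 9.810 Ω
Z = 17.20 + j9.810 Ω
|Z| = √(17.20² + 9.810²) = 19.80 Ω
∠Z = arctan(9.810/17.20) = 29.70°
I = V/|Z| = 2.848 A
P = VI cos φ = 56.4 × 2.848 × cos(29.70°) = 139.5 W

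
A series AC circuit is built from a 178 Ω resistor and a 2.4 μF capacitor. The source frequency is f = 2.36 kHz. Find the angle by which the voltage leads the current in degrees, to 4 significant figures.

-8.971°

ω = 2πf = 14830 rad/s
X_C = 1/(ωC) = 28.10 Ω
Z = 178.0 − j28.10 Ω
|Z| = √(178.0² + 28.10²) = 180.2 Ω
∠Z = arctan(-28.10/178.0) = -8.971°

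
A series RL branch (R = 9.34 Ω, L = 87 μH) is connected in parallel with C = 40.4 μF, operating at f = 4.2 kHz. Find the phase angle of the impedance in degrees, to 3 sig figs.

ω = 2πf = 26390 rad/s
X_L = ωL = 2.30 Ω
X_C = 1/(ωC) = 0.938 Ω
Branch 1 (R+jX_L): Z₁ = 9.34 + j2.30 Ω, |Z₁| = 9.62 Ω
Branch 2 (−jX_C): Z₂ = −j0.938 Ω
Parallel: Z = Z₁Z₂/(Z₁+Z₂), |Z| = 0.956 Ω, ∠Z = -84.5°

-84.5°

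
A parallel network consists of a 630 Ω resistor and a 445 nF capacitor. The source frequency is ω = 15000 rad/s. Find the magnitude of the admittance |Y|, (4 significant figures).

6.861 mS

X_C = 1/(ωC) = 149.8 Ω
Parallel: admittances add. Y = 1/R + jωC
Y = (0.001587 + j0.006675) S
|Y| = 0.006861 S → |Z| = 1/|Y| = 145.7 Ω, ∠Z = −∠Y = -76.62°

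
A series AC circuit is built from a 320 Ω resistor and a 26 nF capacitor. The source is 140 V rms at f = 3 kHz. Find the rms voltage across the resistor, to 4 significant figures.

21.69 V

ω = 2πf = 18850 rad/s
X_C = 1/(ωC) = 2040 Ω
Z = 320.0 − j2040 Ω
|Z| = √(320.0² + 2040²) = 2065 Ω
I = V/|Z| = 67.78 mA
V_R = I·|Z_R| = 0.06778 × 320.0 = 21.69 V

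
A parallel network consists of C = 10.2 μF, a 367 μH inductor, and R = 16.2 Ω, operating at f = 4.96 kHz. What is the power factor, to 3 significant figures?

0.259

ω = 2πf = 31160 rad/s
X_L = ωL = 11.4 Ω
X_C = 1/(ωC) = 3.15 Ω
Parallel: admittances add. Y = 1/R + 1/(jωL) + jωC
Y = (0.0617 + j0.230) S
|Y| = 0.239 S → |Z| = 1/|Y| = 4.19 Ω, ∠Z = −∠Y = -75.0°
cos φ = cos(-75.0°) = 0.259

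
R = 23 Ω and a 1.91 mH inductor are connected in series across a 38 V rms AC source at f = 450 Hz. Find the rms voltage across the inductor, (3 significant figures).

8.69 V

ω = 2πf = 2827 rad/s
X_L = ωL = 5.40 Ω
Z = 23.0 + j5.40 Ω
|Z| = √(23.0² + 5.40²) = 23.6 Ω
I = V/|Z| = 1.61 A
V_L = I·|Z_L| = 1.61 × 5.40 = 8.69 V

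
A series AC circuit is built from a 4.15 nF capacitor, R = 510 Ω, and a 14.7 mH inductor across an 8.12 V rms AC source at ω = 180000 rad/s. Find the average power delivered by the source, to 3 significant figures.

17.1 mW

X_L = ωL = 2650 Ω
X_C = 1/(ωC) = 1340 Ω
Net reactance X = X_L − X_C = 1310 Ω
Z = 510 + j1310 Ω
|Z| = √(510² + 1310²) = 1400 Ω
∠Z = arctan(1310/510) = 68.7°
I = V/|Z| = 5.79 mA
P = VI cos φ = 8.12 × 0.00579 × cos(68.7°) = 17.1 mW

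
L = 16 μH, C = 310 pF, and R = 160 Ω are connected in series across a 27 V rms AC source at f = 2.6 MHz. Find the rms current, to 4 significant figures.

ω = 2πf = 1.634e+07 rad/s
X_L = ωL = 261.4 Ω
X_C = 1/(ωC) = 197.5 Ω
Net reactance X = X_L − X_C = 63.92 Ω
Z = 160.0 + j63.92 Ω
|Z| = √(160.0² + 63.92²) = 172.3 Ω
I = V/|Z| = 27/172.3 = 156.7 mA

156.7 mA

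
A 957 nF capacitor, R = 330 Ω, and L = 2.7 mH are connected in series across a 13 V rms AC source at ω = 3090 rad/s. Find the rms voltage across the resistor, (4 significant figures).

9.195 V

X_L = ωL = 8.343 Ω
X_C = 1/(ωC) = 338.2 Ω
Net reactance X = X_L − X_C = -329.8 Ω
Z = 330.0 − j329.8 Ω
|Z| = √(330.0² + 329.8²) = 466.6 Ω
I = V/|Z| = 27.86 mA
V_R = I·|Z_R| = 0.02786 × 330.0 = 9.195 V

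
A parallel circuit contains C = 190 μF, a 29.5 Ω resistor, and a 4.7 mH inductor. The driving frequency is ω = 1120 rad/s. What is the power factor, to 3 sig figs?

0.829

X_L = ωL = 5.26 Ω
X_C = 1/(ωC) = 4.70 Ω
Parallel: admittances add. Y = 1/R + 1/(jωL) + jωC
Y = (0.0339 + j0.0228) S
|Y| = 0.0409 S → |Z| = 1/|Y| = 24.5 Ω, ∠Z = −∠Y = -34.0°
cos φ = cos(-34.0°) = 0.829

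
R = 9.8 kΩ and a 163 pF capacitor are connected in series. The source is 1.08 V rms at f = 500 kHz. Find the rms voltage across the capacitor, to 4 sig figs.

ω = 2πf = 3.142e+06 rad/s
X_C = 1/(ωC) = 1953 Ω
Z = 9800 − j1953 Ω
|Z| = √(9800² + 1953²) = 9993 Ω
I = V/|Z| = 108.1 μA
V_C = I·|Z_C| = 0.0001081 × 1953 = 0.2111 V

0.2111 V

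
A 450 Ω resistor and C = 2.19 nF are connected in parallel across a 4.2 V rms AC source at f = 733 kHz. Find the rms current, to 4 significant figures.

43.38 mA

ω = 2πf = 4.606e+06 rad/s
X_C = 1/(ωC) = 99.15 Ω
Parallel: admittances add. Y = 1/R + jωC
Y = (0.002222 + j0.01009) S
|Y| = 0.01033 S → |Z| = 1/|Y| = 96.82 Ω, ∠Z = −∠Y = -77.57°
I = V/|Z| = 4.2/96.82 = 43.38 mA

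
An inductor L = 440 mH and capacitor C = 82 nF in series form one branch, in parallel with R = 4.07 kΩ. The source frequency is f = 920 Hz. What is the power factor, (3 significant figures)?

ω = 2πf = 5781 rad/s
X_L = ωL = 2540 Ω
X_C = 1/(ωC) = 2110 Ω
Branch 1: Z₁ = R = 4070 Ω
Branch 2 (series LC): Z₂ = j(X_L − X_C) = j434 Ω
Parallel: Z = Z₁Z₂/(Z₁+Z₂), |Z| = 431 Ω, ∠Z = 83.9°
cos φ = cos(83.9°) = 0.106

0.106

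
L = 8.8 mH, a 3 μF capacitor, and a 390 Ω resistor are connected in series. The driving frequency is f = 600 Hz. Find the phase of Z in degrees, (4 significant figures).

-8.062°

ω = 2πf = 3770 rad/s
X_L = ωL = 33.18 Ω
X_C = 1/(ωC) = 88.42 Ω
Net reactance X = X_L − X_C = -55.24 Ω
Z = 390.0 − j55.24 Ω
|Z| = √(390.0² + 55.24²) = 393.9 Ω
∠Z = arctan(-55.24/390.0) = -8.062°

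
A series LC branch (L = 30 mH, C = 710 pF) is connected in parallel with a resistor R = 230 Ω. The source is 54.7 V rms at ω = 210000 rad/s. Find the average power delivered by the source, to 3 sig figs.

X_L = ωL = 6300 Ω
X_C = 1/(ωC) = 6710 Ω
Branch 1: Z₁ = R = 230 Ω
Branch 2 (series LC): Z₂ = j(X_L − X_C) = −j407 Ω
Parallel: Z = Z₁Z₂/(Z₁+Z₂), |Z| = 200 Ω, ∠Z = -29.5°
I = V/|Z| = 273 mA
P = VI cos φ = 54.7 × 0.273 × cos(-29.5°) = 13.0 W

13.0 W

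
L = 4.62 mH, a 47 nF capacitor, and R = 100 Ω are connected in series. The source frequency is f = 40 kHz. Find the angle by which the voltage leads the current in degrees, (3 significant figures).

84.7°

ω = 2πf = 251300 rad/s
X_L = ωL = 1160 Ω
X_C = 1/(ωC) = 84.7 Ω
Net reactance X = X_L − X_C = 1080 Ω
Z = 100 + j1080 Ω
|Z| = √(100² + 1080²) = 1080 Ω
∠Z = arctan(1080/100) = 84.7°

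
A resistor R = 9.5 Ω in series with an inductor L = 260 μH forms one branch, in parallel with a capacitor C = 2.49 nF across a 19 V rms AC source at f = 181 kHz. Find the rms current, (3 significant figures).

ω = 2πf = 1.137e+06 rad/s
X_L = ωL = 296 Ω
X_C = 1/(ωC) = 353 Ω
Branch 1 (R+jX_L): Z₁ = 9.50 + j296 Ω, |Z₁| = 296 Ω
Branch 2 (−jX_C): Z₂ = −j353 Ω
Parallel: Z = Z₁Z₂/(Z₁+Z₂), |Z| = 1790 Ω, ∠Z = 78.8°
I = V/|Z| = 19/1790 = 10.6 mA

10.6 mA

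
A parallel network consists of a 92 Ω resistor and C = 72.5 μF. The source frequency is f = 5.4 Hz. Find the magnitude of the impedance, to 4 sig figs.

89.73 Ω

ω = 2πf = 33.93 rad/s
X_C = 1/(ωC) = 406.5 Ω
Parallel: admittances add. Y = 1/R + jωC
Y = (0.01087 + j0.002460) S
|Y| = 0.01114 S → |Z| = 1/|Y| = 89.73 Ω, ∠Z = −∠Y = -12.75°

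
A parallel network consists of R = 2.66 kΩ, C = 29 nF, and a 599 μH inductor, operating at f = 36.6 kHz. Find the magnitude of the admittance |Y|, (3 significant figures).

700 μS

ω = 2πf = 230000 rad/s
X_L = ωL = 138 Ω
X_C = 1/(ωC) = 150 Ω
Parallel: admittances add. Y = 1/R + 1/(jωL) + jωC
Y = (0.000376 − j0.000591) S
|Y| = 0.000700 S → |Z| = 1/|Y| = 1430 Ω, ∠Z = −∠Y = 57.5°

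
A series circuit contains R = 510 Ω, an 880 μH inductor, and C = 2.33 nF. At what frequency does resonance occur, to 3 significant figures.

111 kHz

ω₀ = 1/√(LC) = 1/√(0.00088 × 2.33e-09) = 698400 rad/s
f₀ = ω₀/(2π) = 111 kHz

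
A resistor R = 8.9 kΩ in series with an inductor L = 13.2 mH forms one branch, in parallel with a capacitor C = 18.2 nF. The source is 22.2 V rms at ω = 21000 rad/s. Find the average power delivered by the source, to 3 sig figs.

55.3 mW

X_L = ωL = 277 Ω
X_C = 1/(ωC) = 2620 Ω
Branch 1 (R+jX_L): Z₁ = 8900 + j277 Ω, |Z₁| = 8900 Ω
Branch 2 (−jX_C): Z₂ = −j2620 Ω
Parallel: Z = Z₁Z₂/(Z₁+Z₂), |Z| = 2530 Ω, ∠Z = -73.5°
I = V/|Z| = 8.77 mA
P = VI cos φ = 22.2 × 0.00877 × cos(-73.5°) = 55.3 mW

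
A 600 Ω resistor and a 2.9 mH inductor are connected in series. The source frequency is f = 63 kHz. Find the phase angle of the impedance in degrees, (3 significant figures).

ω = 2πf = 395800 rad/s
X_L = ωL = 1150 Ω
Z = 600 + j1150 Ω
|Z| = √(600² + 1150²) = 1300 Ω
∠Z = arctan(1150/600) = 62.4°

62.4°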